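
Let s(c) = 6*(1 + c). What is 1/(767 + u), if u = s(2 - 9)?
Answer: 1/731 ≈ 0.0013680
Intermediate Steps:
s(c) = 6 + 6*c
u = -36 (u = 6 + 6*(2 - 9) = 6 + 6*(-7) = 6 - 42 = -36)
1/(767 + u) = 1/(767 - 36) = 1/731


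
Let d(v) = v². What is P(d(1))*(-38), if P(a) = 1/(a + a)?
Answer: -19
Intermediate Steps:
P(a) = 1/(2*a)
P(d(1))*(-38) = (1/(2*(1²)))*(-38) = ((½)/1)*(-38) = ((½)*1)*(-38) = (½)*(-38) = -19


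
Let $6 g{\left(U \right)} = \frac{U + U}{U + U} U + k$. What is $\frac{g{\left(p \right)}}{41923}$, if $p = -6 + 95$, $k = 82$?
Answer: $\frac{57}{83846} \approx 0.00067982$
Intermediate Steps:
$p = 89$
$g{\left(U \right)} = \frac{41}{3} + \frac{U}{6}$ ($g{\left(U \right)} = \frac{\frac{U + U}{U + U} U + 82}{6} = \frac{\frac{2 U}{2 U} U + 82}{6} = \frac{2 U \frac{1}{2 U} U + 82}{6} = \frac{1 U + 82}{6} = \frac{U + 82}{6} = \frac{82 + U}{6} = \frac{41}{3} + \frac{U}{6}$)
$\frac{g{\left(p \right)}}{41923} = \frac{\frac{41}{3} + \frac{1}{6} \cdot 89}{41923} = \left(\frac{41}{3} + \frac{89}{6}\right) \frac{1}{41923} = \frac{57}{2} \cdot \frac{1}{41923} = \frac{57}{83846}$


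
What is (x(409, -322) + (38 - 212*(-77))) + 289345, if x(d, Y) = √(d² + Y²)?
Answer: 305707 + √270965 ≈ 3.0623e+5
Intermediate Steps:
x(d, Y) = √(Y² + d²)
(x(409, -322) + (38 - 212*(-77))) + 289345 = (√((-322)² + 409²) + (38 - 212*(-77))) + 289345 = (√(103684 + 167281) + (38 + 16324)) + 289345 = (√270965 + 16362) + 289345 = (16362 + √270965) + 289345 = 305707 + √270965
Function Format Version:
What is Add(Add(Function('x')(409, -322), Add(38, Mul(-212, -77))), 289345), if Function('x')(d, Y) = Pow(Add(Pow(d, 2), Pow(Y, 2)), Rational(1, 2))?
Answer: Add(305707, Pow(270965, Rational(1, 2))) ≈ 3.0623e+5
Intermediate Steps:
Function('x')(d, Y) = Pow(Add(Pow(Y, 2), Pow(d, 2)), Rational(1, 2))
Add(Add(Function('x')(409, -322), Add(38, Mul(-212, -77))), 289345) = Add(Add(Pow(Add(Pow(-322, 2), Pow(409, 2)), Rational(1, 2)), Add(38, Mul(-212, -77))), 289345) = Add(Add(Pow(Add(103684, 167281), Rational(1, 2)), Add(38, 16324)), 289345) = Add(Add(Pow(270965, Rational(1, 2)), 16362), 289345) = Add(Add(16362, Pow(270965, Rational(1, 2))), 289345) = Add(305707, Pow(270965, Rational(1, 2)))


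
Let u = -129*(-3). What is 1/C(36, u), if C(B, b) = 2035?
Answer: 1/2035 ≈ 0.00049140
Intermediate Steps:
u = 387
1/C(36, u) = 1/2035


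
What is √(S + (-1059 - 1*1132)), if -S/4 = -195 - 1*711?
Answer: √1433 ≈ 37.855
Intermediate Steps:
S = 3624 (S = -4*(-195 - 1*711) = -4*(-195 - 711) = -4*(-906) = 3624)
√(S + (-1059 - 1*1132)) = √(3624 + (-1059 - 1*1132)) = √(3624 + (-1059 - 1132)) = √(3624 - 2191) = √1433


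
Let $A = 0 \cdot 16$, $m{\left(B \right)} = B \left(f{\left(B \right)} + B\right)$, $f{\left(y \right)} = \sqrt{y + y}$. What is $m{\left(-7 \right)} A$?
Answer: $0$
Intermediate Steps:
$f{\left(y \right)} = \sqrt{2} \sqrt{y}$ ($f{\left(y \right)} = \sqrt{2 y} = \sqrt{2} \sqrt{y}$)
$m{\left(B \right)} = B \left(B + \sqrt{2} \sqrt{B}\right)$ ($m{\left(B \right)} = B \left(\sqrt{2} \sqrt{B} + B\right) = B \left(B + \sqrt{2} \sqrt{B}\right)$)
$A = 0$
$m{\left(-7 \right)} A = - 7 \left(-7 + \sqrt{2} \sqrt{-7}\right) 0 = - 7 \left(-7 + \sqrt{2} i \sqrt{7}\right) 0 = - 7 \left(-7 + i \sqrt{14}\right) 0 = \left(49 - 7 i \sqrt{14}\right) 0 = 0$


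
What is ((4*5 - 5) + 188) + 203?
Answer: 406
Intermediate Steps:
((4*5 - 5) + 188) + 203 = ((20 - 5) + 188) + 203 = (15 + 188) + 203 = 203 + 203 = 406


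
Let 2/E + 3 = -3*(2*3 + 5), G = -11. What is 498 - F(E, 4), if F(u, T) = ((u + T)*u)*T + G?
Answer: 41300/81 ≈ 509.88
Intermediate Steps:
E = -1/18 (E = 2/(-3 - 3*(2*3 + 5)) = 2/(-3 - 3*(6 + 5)) = 2/(-3 - 3*11) = 2/(-3 - 33) = 2/(-36) = 2*(-1/36) = -1/18 ≈ -0.055556)
F(u, T) = -11 + T*u*(T + u) (F(u, T) = ((u + T)*u)*T - 11 = ((T + u)*u)*T - 11 = (u*(T + u))*T - 11 = T*u*(T + u) - 11 = -11 + T*u*(T + u))
498 - F(E, 4) = 498 - (-11 + 4*(-1/18)² - 1/18*4²) = 498 - (-11 + 4*(1/324) - 1/18*16) = 498 - (-11 + 1/81 - 8/9) = 498 - 1*(-962/81) = 498 + 962/81 = 41300/81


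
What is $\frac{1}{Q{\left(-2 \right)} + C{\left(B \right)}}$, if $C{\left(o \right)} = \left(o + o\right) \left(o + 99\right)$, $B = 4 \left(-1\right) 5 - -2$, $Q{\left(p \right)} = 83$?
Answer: $- \frac{1}{2833} \approx -0.00035298$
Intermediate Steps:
$B = -18$ ($B = \left(-4\right) 5 + 2 = -20 + 2 = -18$)
$C{\left(o \right)} = 2 o \left(99 + o\right)$
$\frac{1}{Q{\left(-2 \right)} + C{\left(B \right)}} = \frac{1}{83 + 2 \left(-18\right) \left(99 - 18\right)} = \frac{1}{83 + 2 \left(-18\right) 81} = \frac{1}{83 - 2916} = \frac{1}{-2833} = - \frac{1}{2833}$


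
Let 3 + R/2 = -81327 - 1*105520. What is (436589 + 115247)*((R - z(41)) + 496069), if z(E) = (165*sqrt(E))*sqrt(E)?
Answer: 63794448944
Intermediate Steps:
z(E) = 165*E
R = -373700 (R = -6 + 2*(-81327 - 1*105520) = -6 + 2*(-81327 - 105520) = -6 + 2*(-186847) = -6 - 373694 = -373700)
(436589 + 115247)*((R - z(41)) + 496069) = (436589 + 115247)*((-373700 - 165*41) + 496069) = 551836*((-373700 - 1*6765) + 496069) = 551836*((-373700 - 6765) + 496069) = 551836*(-380465 + 496069) = 551836*115604 = 63794448944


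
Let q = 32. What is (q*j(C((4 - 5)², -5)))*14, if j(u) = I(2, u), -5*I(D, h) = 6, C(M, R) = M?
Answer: -2688/5 ≈ -537.60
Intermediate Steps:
I(D, h) = -6/5 (I(D, h) = -⅕*6 = -6/5)
j(u) = -6/5
(q*j(C((4 - 5)², -5)))*14 = (32*(-6/5))*14 = -192/5*14 = -2688/5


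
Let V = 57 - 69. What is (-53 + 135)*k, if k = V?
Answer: -984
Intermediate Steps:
V = -12
k = -12
(-53 + 135)*k = (-53 + 135)*(-12) = 82*(-12) = -984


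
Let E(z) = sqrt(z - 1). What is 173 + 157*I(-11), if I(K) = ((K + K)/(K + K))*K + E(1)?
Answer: -1554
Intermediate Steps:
E(z) = sqrt(-1 + z)
I(K) = K (I(K) = ((K + K)/(K + K))*K + sqrt(-1 + 1) = ((2*K)/((2*K)))*K + sqrt(0) = ((2*K)*(1/(2*K)))*K + 0 = 1*K + 0 = K + 0 = K)
173 + 157*I(-11) = 173 + 157*(-11) = 173 - 1727 = -1554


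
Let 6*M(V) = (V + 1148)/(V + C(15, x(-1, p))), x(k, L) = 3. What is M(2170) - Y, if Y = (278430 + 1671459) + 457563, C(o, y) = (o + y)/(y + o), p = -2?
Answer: -5226577739/2171 ≈ -2.4075e+6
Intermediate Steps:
C(o, y) = 1 (C(o, y) = (o + y)/(o + y) = 1)
M(V) = (1148 + V)/(6*(1 + V)) (M(V) = ((V + 1148)/(V + 1))/6 = ((1148 + V)/(1 + V))/6 = (1148 + V)/(6*(1 + V)))
Y = 2407452 (Y = 1949889 + 457563 = 2407452)
M(2170) - Y = (1148 + 2170)/(6*(1 + 2170)) - 1*2407452 = (⅙)*3318/2171 - 2407452 = (⅙)*(1/2171)*3318 - 2407452 = 553/2171 - 2407452 = -5226577739/2171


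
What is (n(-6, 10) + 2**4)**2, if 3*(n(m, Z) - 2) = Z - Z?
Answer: 324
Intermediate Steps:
n(m, Z) = 2 (n(m, Z) = 2 + (Z - Z)/3 = 2 + (1/3)*0 = 2 + 0 = 2)
(n(-6, 10) + 2**4)**2 = (2 + 2**4)**2 = (2 + 16)**2 = 18**2 = 324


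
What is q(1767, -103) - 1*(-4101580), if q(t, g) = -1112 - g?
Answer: 4100571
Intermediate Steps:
q(1767, -103) - 1*(-4101580) = (-1112 - 1*(-103)) - 1*(-4101580) = (-1112 + 103) + 4101580 = -1009 + 4101580 = 4100571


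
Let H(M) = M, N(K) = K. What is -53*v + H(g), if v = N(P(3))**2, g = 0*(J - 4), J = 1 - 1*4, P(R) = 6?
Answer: -1908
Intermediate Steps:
J = -3 (J = 1 - 4 = -3)
g = 0 (g = 0*(-3 - 4) = 0*(-7) = 0)
v = 36 (v = 6**2 = 36)
-53*v + H(g) = -53*36 + 0 = -1908 + 0 = -1908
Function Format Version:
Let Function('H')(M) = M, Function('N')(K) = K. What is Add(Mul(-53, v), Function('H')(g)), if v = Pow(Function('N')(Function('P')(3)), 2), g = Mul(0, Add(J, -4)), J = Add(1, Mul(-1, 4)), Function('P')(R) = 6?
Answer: -1908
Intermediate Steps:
J = -3 (J = Add(1, -4) = -3)
g = 0 (g = Mul(0, Add(-3, -4)) = Mul(0, -7) = 0)
v = 36 (v = Pow(6, 2) = 36)
Add(Mul(-53, v), Function('H')(g)) = Add(Mul(-53, 36), 0) = Add(-1908, 0) = -1908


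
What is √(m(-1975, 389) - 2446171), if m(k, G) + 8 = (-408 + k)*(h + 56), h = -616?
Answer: I*√1111699 ≈ 1054.4*I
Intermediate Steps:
m(k, G) = 228472 - 560*k (m(k, G) = -8 + (-408 + k)*(-616 + 56) = -8 + (-408 + k)*(-560) = -8 + (228480 - 560*k) = 228472 - 560*k)
√(m(-1975, 389) - 2446171) = √((228472 - 560*(-1975)) - 2446171) = √((228472 + 1106000) - 2446171) = √(1334472 - 2446171) = √(-1111699) = I*√1111699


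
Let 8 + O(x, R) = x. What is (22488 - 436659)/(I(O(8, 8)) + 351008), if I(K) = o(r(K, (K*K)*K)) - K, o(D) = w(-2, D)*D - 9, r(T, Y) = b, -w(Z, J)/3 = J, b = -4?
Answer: -414171/350951 ≈ -1.1801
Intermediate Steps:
O(x, R) = -8 + x
w(Z, J) = -3*J
r(T, Y) = -4
o(D) = -9 - 3*D² (o(D) = (-3*D)*D - 9 = -3*D² - 9 = -9 - 3*D²)
I(K) = -57 - K (I(K) = (-9 - 3*(-4)²) - K = (-9 - 3*16) - K = (-9 - 48) - K = -57 - K)
(22488 - 436659)/(I(O(8, 8)) + 351008) = (22488 - 436659)/((-57 - (-8 + 8)) + 351008) = -414171/((-57 - 1*0) + 351008) = -414171/((-57 + 0) + 351008) = -414171/(-57 + 351008) = -414171/350951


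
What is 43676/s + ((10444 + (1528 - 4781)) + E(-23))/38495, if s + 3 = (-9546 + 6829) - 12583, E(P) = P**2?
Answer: -312633692/117817797 ≈ -2.6535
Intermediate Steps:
s = -15303 (s = -3 + ((-9546 + 6829) - 12583) = -3 + (-2717 - 12583) = -3 - 15300 = -15303)
43676/s + ((10444 + (1528 - 4781)) + E(-23))/38495 = 43676/(-15303) + ((10444 + (1528 - 4781)) + (-23)**2)/38495 = 43676*(-1/15303) + ((10444 - 3253) + 529)*(1/38495) = -43676/15303 + (7191 + 529)*(1/38495) = -43676/15303 + 7720*(1/38495) = -43676/15303 + 1544/7699 = -312633692/117817797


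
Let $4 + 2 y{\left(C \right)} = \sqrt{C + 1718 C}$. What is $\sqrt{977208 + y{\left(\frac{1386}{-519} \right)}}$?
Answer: $\frac{\sqrt{116987193496 + 1038 i \sqrt{15265866}}}{346} \approx 988.54 + 0.017135 i$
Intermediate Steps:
$y{\left(C \right)} = -2 + \frac{3 \sqrt{191} \sqrt{C}}{2}$ ($y{\left(C \right)} = -2 + \frac{\sqrt{C + 1718 C}}{2} = -2 + \frac{\sqrt{1719 C}}{2} = -2 + \frac{3 \sqrt{191} \sqrt{C}}{2}$)
$\sqrt{977208 + y{\left(\frac{1386}{-519} \right)}} = \sqrt{977208 - \left(2 - \frac{3 \sqrt{191} \sqrt{\frac{1386}{-519}}}{2}\right)} = \sqrt{977208 - \left(2 - \frac{3 \sqrt{191} \sqrt{1386 \left(- \frac{1}{519}\right)}}{2}\right)} = \sqrt{977208 - \left(2 - \frac{3 \sqrt{191} \sqrt{- \frac{462}{173}}}{2}\right)} = \sqrt{977208 - \left(2 - \frac{3 \sqrt{191} \frac{i \sqrt{79926}}{173}}{2}\right)} = \sqrt{977208 - \left(2 - \frac{3 i \sqrt{15265866}}{346}\right)} = \sqrt{977206 + \frac{3 i \sqrt{15265866}}{346}}$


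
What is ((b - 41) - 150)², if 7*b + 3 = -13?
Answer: 1830609/49 ≈ 37359.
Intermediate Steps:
b = -16/7 (b = -3/7 + (⅐)*(-13) = -3/7 - 13/7 = -16/7 ≈ -2.2857)
((b - 41) - 150)² = ((-16/7 - 41) - 150)² = (-303/7 - 150)² = (-1353/7)² = 1830609/49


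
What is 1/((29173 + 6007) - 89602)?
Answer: -1/54422 ≈ -1.8375e-5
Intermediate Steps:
1/((29173 + 6007) - 89602) = 1/(35180 - 89602) = 1/(-54422) = -1/54422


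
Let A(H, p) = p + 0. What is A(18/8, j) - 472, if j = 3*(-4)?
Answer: -484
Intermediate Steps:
j = -12
A(H, p) = p
A(18/8, j) - 472 = -12 - 472 = -484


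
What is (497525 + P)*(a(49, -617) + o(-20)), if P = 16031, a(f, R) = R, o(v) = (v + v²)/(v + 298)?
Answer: -43946527588/139 ≈ -3.1616e+8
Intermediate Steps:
o(v) = (v + v²)/(298 + v)
(497525 + P)*(a(49, -617) + o(-20)) = (497525 + 16031)*(-617 - 20*(1 - 20)/(298 - 20)) = 513556*(-617 - 20*(-19)/278) = 513556*(-617 - 20*1/278*(-19)) = 513556*(-617 + 190/139) = 513556*(-85573/139) = -43946527588/139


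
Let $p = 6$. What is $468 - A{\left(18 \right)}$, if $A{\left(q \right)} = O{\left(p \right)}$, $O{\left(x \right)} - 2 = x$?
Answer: $460$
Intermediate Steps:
$O{\left(x \right)} = 2 + x$
$A{\left(q \right)} = 8$ ($A{\left(q \right)} = 2 + 6 = 8$)
$468 - A{\left(18 \right)} = 468 - 8 = 460$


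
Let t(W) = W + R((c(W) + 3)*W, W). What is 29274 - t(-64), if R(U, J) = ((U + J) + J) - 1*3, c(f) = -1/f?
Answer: 29662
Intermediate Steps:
R(U, J) = -3 + U + 2*J (R(U, J) = ((J + U) + J) - 3 = (U + 2*J) - 3 = -3 + U + 2*J)
t(W) = -3 + 3*W + W*(3 - 1/W) (t(W) = W + (-3 + (-1/W + 3)*W + 2*W) = W + (-3 + (3 - 1/W)*W + 2*W) = W + (-3 + W*(3 - 1/W) + 2*W) = W + (-3 + 2*W + W*(3 - 1/W)) = -3 + 3*W + W*(3 - 1/W))
29274 - t(-64) = 29274 - (-4 + 6*(-64)) = 29274 - (-4 - 384) = 29274 - 1*(-388) = 29274 + 388 = 29662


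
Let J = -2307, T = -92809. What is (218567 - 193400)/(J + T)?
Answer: -25167/95116 ≈ -0.26459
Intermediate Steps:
(218567 - 193400)/(J + T) = (218567 - 193400)/(-2307 - 92809) = 25167/(-95116) = 25167*(-1/95116) = -25167/95116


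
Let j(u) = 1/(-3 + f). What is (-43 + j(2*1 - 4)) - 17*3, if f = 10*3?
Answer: -2537/27 ≈ -93.963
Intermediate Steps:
f = 30
j(u) = 1/27 (j(u) = 1/(-3 + 30) = 1/27)
(-43 + j(2*1 - 4)) - 17*3 = (-43 + 1/27) - 17*3 = -1160/27 - 51 = -2537/27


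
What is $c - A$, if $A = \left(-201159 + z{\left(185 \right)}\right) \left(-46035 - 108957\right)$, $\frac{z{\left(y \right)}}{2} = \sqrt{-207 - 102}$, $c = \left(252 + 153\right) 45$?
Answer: $-31178017503 + 309984 i \sqrt{309} \approx -3.1178 \cdot 10^{10} + 5.449 \cdot 10^{6} i$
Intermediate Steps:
$c = 18225$ ($c = 405 \cdot 45 = 18225$)
$z{\left(y \right)} = 2 i \sqrt{309}$ ($z{\left(y \right)} = 2 \sqrt{-207 - 102} = 2 \sqrt{-309} = 2 i \sqrt{309}$)
$A = 31178035728 - 309984 i \sqrt{309}$ ($A = \left(-201159 + 2 i \sqrt{309}\right) \left(-46035 - 108957\right) = \left(-201159 + 2 i \sqrt{309}\right) \left(-154992\right) = 31178035728 - 309984 i \sqrt{309} \approx 3.1178 \cdot 10^{10} - 5.449 \cdot 10^{6} i$)
$c - A = 18225 - \left(31178035728 - 309984 i \sqrt{309}\right) = -31178017503 + 309984 i \sqrt{309}$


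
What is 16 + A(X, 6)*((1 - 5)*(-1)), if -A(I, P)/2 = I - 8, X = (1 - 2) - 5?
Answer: 128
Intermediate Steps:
X = -6 (X = -1 - 5 = -6)
A(I, P) = 16 - 2*I (A(I, P) = -2*(I - 8) = -2*(-8 + I) = 16 - 2*I)
16 + A(X, 6)*((1 - 5)*(-1)) = 16 + (16 - 2*(-6))*((1 - 5)*(-1)) = 16 + (16 + 12)*(-4*(-1)) = 16 + 28*4 = 16 + 112 = 128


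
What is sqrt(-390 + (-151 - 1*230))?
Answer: I*sqrt(771) ≈ 27.767*I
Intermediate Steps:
sqrt(-390 + (-151 - 1*230)) = sqrt(-390 + (-151 - 230)) = sqrt(-390 - 381) = sqrt(-771) = I*sqrt(771)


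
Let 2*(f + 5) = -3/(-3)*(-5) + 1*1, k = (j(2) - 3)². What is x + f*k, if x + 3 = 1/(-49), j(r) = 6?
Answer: -3235/49 ≈ -66.020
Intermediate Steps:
x = -148/49 (x = -3 + 1/(-49) = -3 - 1/49 = -148/49 ≈ -3.0204)
k = 9 (k = (6 - 3)² = 3² = 9)
f = -7 (f = -5 + (-3/(-3)*(-5) + 1*1)/2 = -5 + (-3*(-⅓)*(-5) + 1)/2 = -5 + (1*(-5) + 1)/2 = -5 + (-5 + 1)/2 = -5 + (½)*(-4) = -5 - 2 = -7)
x + f*k = -148/49 - 7*9 = -148/49 - 63 = -3235/49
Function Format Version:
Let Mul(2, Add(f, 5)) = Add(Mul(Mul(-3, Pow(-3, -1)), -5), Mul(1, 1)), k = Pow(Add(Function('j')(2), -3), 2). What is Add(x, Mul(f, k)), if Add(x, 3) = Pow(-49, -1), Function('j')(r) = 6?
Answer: Rational(-3235, 49) ≈ -66.020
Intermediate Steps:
x = Rational(-148, 49) (x = Add(-3, Pow(-49, -1)) = Add(-3, Rational(-1, 49)) = Rational(-148, 49) ≈ -3.0204)
k = 9 (k = Pow(Add(6, -3), 2) = Pow(3, 2) = 9)
f = -7 (f = Add(-5, Mul(Rational(1, 2), Add(Mul(Mul(-3, Pow(-3, -1)), -5), Mul(1, 1)))) = Add(-5, Mul(Rational(1, 2), Add(Mul(Mul(-3, Rational(-1, 3)), -5), 1))) = Add(-5, Mul(Rational(1, 2), Add(Mul(1, -5), 1))) = Add(-5, Mul(Rational(1, 2), Add(-5, 1))) = Add(-5, Mul(Rational(1, 2), -4)) = Add(-5, -2) = -7)
Add(x, Mul(f, k)) = Add(Rational(-148, 49), Mul(-7, 9)) = Add(Rational(-148, 49), -63) = Rational(-3235, 49)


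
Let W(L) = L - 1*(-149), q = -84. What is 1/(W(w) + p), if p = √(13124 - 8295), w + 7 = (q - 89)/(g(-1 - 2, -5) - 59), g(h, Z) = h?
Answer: 556574/62023853 - 3844*√4829/62023853 ≈ 0.0046668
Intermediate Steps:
w = -261/62 (w = -7 + (-84 - 89)/((-1 - 2) - 59) = -7 - 173/(-3 - 59) = -7 - 173/(-62) = -7 - 173*(-1/62) = -7 + 173/62 = -261/62 ≈ -4.2097)
W(L) = 149 + L (W(L) = L + 149 = 149 + L)
p = √4829 ≈ 69.491
1/(W(w) + p) = 1/((149 - 261/62) + √4829) = 1/(8977/62 + √4829)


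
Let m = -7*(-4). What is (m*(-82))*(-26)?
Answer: 59696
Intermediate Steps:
m = 28
(m*(-82))*(-26) = (28*(-82))*(-26) = -2296*(-26) = 59696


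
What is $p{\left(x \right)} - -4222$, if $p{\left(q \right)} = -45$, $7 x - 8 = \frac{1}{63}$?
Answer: $4177$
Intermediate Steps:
$x = \frac{505}{441}$ ($x = \frac{8}{7} + \frac{1}{7 \cdot 63} = \frac{8}{7} + \frac{1}{7} \cdot \frac{1}{63} = \frac{8}{7} + \frac{1}{441} = \frac{505}{441} \approx 1.1451$)
$p{\left(x \right)} - -4222 = -45 - -4222 = -45 + 4222 = 4177$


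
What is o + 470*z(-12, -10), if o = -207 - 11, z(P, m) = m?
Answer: -4918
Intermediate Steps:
o = -218
o + 470*z(-12, -10) = -218 + 470*(-10) = -218 - 4700 = -4918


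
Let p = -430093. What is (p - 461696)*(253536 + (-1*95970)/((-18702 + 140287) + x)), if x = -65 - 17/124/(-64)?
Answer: -218046851600401990368/964382737 ≈ -2.2610e+11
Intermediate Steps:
x = -515823/7936 (x = -65 - 17*1/124*(-1/64) = -65 - 17/124*(-1/64) = -65 + 17/7936 = -515823/7936 ≈ -64.998)
(p - 461696)*(253536 + (-1*95970)/((-18702 + 140287) + x)) = (-430093 - 461696)*(253536 + (-1*95970)/((-18702 + 140287) - 515823/7936)) = -891789*(253536 - 95970/(121585 - 515823/7936)) = -891789*(253536 - 95970/964382737/7936) = -891789*(253536 - 95970*7936/964382737) = -891789*(253536 - 761617920/964382737) = -891789*244504979990112/964382737 = -218046851600401990368/964382737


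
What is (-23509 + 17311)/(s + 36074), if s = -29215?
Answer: -6198/6859 ≈ -0.90363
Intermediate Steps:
(-23509 + 17311)/(s + 36074) = (-23509 + 17311)/(-29215 + 36074) = -6198/6859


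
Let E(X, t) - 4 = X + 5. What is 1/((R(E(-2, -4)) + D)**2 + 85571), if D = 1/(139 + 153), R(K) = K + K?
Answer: 85264/7312845665 ≈ 1.1659e-5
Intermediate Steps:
E(X, t) = 9 + X (E(X, t) = 4 + (X + 5) = 4 + (5 + X) = 9 + X)
R(K) = 2*K
D = 1/292 ≈ 0.0034247
1/((R(E(-2, -4)) + D)**2 + 85571) = 1/((2*(9 - 2) + 1/292)**2 + 85571) = 1/((2*7 + 1/292)**2 + 85571) = 1/((14 + 1/292)**2 + 85571) = 1/((4089/292)**2 + 85571) = 1/(16719921/85264 + 85571) = 1/(7312845665/85264) = 85264/7312845665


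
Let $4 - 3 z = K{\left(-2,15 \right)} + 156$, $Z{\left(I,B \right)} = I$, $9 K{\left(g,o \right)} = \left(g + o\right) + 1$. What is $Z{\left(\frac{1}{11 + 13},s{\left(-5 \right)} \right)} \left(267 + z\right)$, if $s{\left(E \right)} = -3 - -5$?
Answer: $\frac{5827}{648} \approx 8.9923$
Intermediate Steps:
$s{\left(E \right)} = 2$ ($s{\left(E \right)} = -3 + 5 = 2$)
$K{\left(g,o \right)} = \frac{1}{9} + \frac{g}{9} + \frac{o}{9}$ ($K{\left(g,o \right)} = \frac{\left(g + o\right) + 1}{9} = \frac{1 + g + o}{9} = \frac{1}{9} + \frac{g}{9} + \frac{o}{9}$)
$z = - \frac{1382}{27}$ ($z = \frac{4}{3} - \frac{\left(\frac{1}{9} + \frac{1}{9} \left(-2\right) + \frac{1}{9} \cdot 15\right) + 156}{3} = \frac{4}{3} - \frac{\left(\frac{1}{9} - \frac{2}{9} + \frac{5}{3}\right) + 156}{3} = \frac{4}{3} - \frac{\frac{14}{9} + 156}{3} = \frac{4}{3} - \frac{1418}{27} = - \frac{1382}{27} \approx -51.185$)
$Z{\left(\frac{1}{11 + 13},s{\left(-5 \right)} \right)} \left(267 + z\right) = \frac{267 - \frac{1382}{27}}{11 + 13} = \frac{1}{24} \cdot \frac{5827}{27} = \frac{5827}{648}$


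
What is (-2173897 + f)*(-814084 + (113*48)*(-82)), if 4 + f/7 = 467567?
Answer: -1383533737488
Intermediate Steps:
f = 3272941 (f = -28 + 7*467567 = -28 + 3272969 = 3272941)
(-2173897 + f)*(-814084 + (113*48)*(-82)) = (-2173897 + 3272941)*(-814084 + (113*48)*(-82)) = 1099044*(-814084 + 5424*(-82)) = 1099044*(-814084 - 444768) = 1099044*(-1258852) = -1383533737488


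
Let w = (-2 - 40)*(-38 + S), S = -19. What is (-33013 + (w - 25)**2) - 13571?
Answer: 5565577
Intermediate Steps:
w = 2394 (w = (-2 - 40)*(-38 - 19) = -42*(-57) = 2394)
(-33013 + (w - 25)**2) - 13571 = (-33013 + (2394 - 25)**2) - 13571 = (-33013 + 2369**2) - 13571 = (-33013 + 5612161) - 13571 = 5579148 - 13571 = 5565577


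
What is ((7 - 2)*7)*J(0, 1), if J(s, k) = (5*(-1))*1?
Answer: -175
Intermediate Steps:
J(s, k) = -5 (J(s, k) = -5*1 = -5)
((7 - 2)*7)*J(0, 1) = ((7 - 2)*7)*(-5) = (5*7)*(-5) = 35*(-5) = -175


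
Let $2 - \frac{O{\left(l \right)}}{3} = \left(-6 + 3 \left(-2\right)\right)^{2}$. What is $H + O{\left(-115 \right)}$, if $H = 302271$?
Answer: $301845$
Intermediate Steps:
$O{\left(l \right)} = -426$ ($O{\left(l \right)} = 6 - 3 \left(-6 + 3 \left(-2\right)\right)^{2} = 6 - 3 \left(-6 - 6\right)^{2} = 6 - 3 \left(-12\right)^{2} = 6 - 432 = -426$)
$H + O{\left(-115 \right)} = 302271 - 426 = 301845$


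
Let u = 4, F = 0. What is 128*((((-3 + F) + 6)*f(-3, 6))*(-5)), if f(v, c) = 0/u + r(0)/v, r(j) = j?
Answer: 0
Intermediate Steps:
f(v, c) = 0 (f(v, c) = 0/4 + 0/v = 0*(¼) + 0 = 0 + 0 = 0)
128*((((-3 + F) + 6)*f(-3, 6))*(-5)) = 128*((((-3 + 0) + 6)*0)*(-5)) = 128*(((-3 + 6)*0)*(-5)) = 128*((3*0)*(-5)) = 128*(0*(-5)) = 128*0 = 0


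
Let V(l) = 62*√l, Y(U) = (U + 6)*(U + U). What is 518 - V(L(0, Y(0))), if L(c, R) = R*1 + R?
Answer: 518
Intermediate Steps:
Y(U) = 2*U*(6 + U) (Y(U) = (6 + U)*(2*U) = 2*U*(6 + U))
L(c, R) = 2*R (L(c, R) = R + R = 2*R)
518 - V(L(0, Y(0))) = 518 - 62*√(2*(2*0*(6 + 0))) = 518 - 62*√(2*(2*0*6)) = 518 - 62*√(2*0) = 518 - 62*√0 = 518 - 62*0 = 518 - 1*0 = 518 + 0 = 518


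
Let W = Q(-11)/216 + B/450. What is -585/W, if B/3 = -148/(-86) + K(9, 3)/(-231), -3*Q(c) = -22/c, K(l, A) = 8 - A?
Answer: -15689173500/221047 ≈ -70977.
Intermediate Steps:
Q(c) = 22/(3*c) (Q(c) = -(-22)/(3*c) = 22/(3*c))
B = 16879/3311 (B = 3*(-148/(-86) + (8 - 1*3)/(-231)) = 3*(-148*(-1/86) + (8 - 3)*(-1/231)) = 3*(74/43 + 5*(-1/231)) = 3*(74/43 - 5/231) = 3*(16879/9933) = 16879/3311 ≈ 5.0979)
W = 221047/26819100 (W = ((22/3)/(-11))/216 + (16879/3311)/450 = ((22/3)*(-1/11))*(1/216) + (16879/3311)*(1/450) = -2/3*1/216 + 16879/1489950 = -1/324 + 16879/1489950 = 221047/26819100 ≈ 0.0082421)
-585/W = -585/221047/26819100 = -585*26819100/221047 = -15689173500/221047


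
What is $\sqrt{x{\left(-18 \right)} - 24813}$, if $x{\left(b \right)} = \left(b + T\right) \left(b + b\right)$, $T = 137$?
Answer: $3 i \sqrt{3233} \approx 170.58 i$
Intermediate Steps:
$x{\left(b \right)} = 2 b \left(137 + b\right)$ ($x{\left(b \right)} = \left(b + 137\right) \left(b + b\right) = \left(137 + b\right) 2 b = 2 b \left(137 + b\right)$)
$\sqrt{x{\left(-18 \right)} - 24813} = \sqrt{2 \left(-18\right) \left(137 - 18\right) - 24813} = \sqrt{2 \left(-18\right) 119 - 24813} = \sqrt{-4284 - 24813} = \sqrt{-29097} = 3 i \sqrt{3233}$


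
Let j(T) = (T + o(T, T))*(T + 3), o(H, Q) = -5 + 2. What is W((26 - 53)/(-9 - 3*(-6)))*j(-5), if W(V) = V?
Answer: -48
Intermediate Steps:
o(H, Q) = -3
j(T) = (-3 + T)*(3 + T) (j(T) = (T - 3)*(T + 3) = (-3 + T)*(3 + T))
W((26 - 53)/(-9 - 3*(-6)))*j(-5) = ((26 - 53)/(-9 - 3*(-6)))*(-9 + (-5)**2) = (-27/(-9 + 18))*(-9 + 25) = -27/9*16 = -27*1/9*16 = -3*16 = -48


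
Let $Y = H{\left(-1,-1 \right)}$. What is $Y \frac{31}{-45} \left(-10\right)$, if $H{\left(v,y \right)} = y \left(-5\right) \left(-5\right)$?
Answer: $- \frac{1550}{9} \approx -172.22$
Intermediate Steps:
$H{\left(v,y \right)} = 25 y$ ($H{\left(v,y \right)} = - 5 y \left(-5\right) = 25 y$)
$Y = -25$ ($Y = 25 \left(-1\right) = -25$)
$Y \frac{31}{-45} \left(-10\right) = - 25 \frac{31}{-45} \left(-10\right) = - 25 \cdot 31 \left(- \frac{1}{45}\right) \left(-10\right) = \left(-25\right) \left(- \frac{31}{45}\right) \left(-10\right) = \frac{155}{9} \left(-10\right) = - \frac{1550}{9}$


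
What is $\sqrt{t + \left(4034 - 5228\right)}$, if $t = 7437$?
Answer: $\sqrt{6243} \approx 79.013$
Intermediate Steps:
$\sqrt{t + \left(4034 - 5228\right)} = \sqrt{7437 + \left(4034 - 5228\right)} = \sqrt{7437 - 1194} = \sqrt{6243}$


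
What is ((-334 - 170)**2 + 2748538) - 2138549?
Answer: 864005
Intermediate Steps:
((-334 - 170)**2 + 2748538) - 2138549 = ((-504)**2 + 2748538) - 2138549 = (254016 + 2748538) - 2138549 = 3002554 - 2138549 = 864005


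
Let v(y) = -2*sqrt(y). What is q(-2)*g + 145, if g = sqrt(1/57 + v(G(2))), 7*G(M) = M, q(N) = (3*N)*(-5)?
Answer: 145 + 10*sqrt(2793 - 45486*sqrt(14))/133 ≈ 145.0 + 30.763*I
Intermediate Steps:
q(N) = -15*N
G(M) = M/7
g = sqrt(1/57 - 2*sqrt(14)/7) ≈ 1.0254*I
q(-2)*g + 145 = (-15*(-2))*(sqrt(2793 - 45486*sqrt(14))/399) + 145 = 30*(sqrt(2793 - 45486*sqrt(14))/399) + 145 = 10*sqrt(2793 - 45486*sqrt(14))/133 + 145 = 145 + 10*sqrt(2793 - 45486*sqrt(14))/133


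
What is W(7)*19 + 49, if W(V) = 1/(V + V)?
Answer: 705/14 ≈ 50.357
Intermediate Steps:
W(V) = 1/(2*V)
W(7)*19 + 49 = ((1/2)/7)*19 + 49 = ((1/2)*(1/7))*19 + 49 = (1/14)*19 + 49 = 19/14 + 49 = 705/14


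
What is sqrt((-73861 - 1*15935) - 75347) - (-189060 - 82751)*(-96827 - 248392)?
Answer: -93834321609 + I*sqrt(165143) ≈ -9.3834e+10 + 406.38*I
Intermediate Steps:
sqrt((-73861 - 1*15935) - 75347) - (-189060 - 82751)*(-96827 - 248392) = sqrt((-73861 - 15935) - 75347) - (-271811)*(-345219) = sqrt(-89796 - 75347) - 1*93834321609 = sqrt(-165143) - 93834321609 = I*sqrt(165143) - 93834321609 = -93834321609 + I*sqrt(165143)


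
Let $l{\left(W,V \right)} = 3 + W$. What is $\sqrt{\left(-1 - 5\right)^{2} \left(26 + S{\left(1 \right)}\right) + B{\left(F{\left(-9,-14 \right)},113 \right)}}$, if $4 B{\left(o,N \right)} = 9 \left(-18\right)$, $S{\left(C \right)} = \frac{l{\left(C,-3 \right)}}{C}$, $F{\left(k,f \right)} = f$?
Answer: $\frac{3 \sqrt{462}}{2} \approx 32.241$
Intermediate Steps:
$S{\left(C \right)} = \frac{3 + C}{C}$
$B{\left(o,N \right)} = - \frac{81}{2}$ ($B{\left(o,N \right)} = \frac{9 \left(-18\right)}{4} = \frac{1}{4} \left(-162\right) = - \frac{81}{2}$)
$\sqrt{\left(-1 - 5\right)^{2} \left(26 + S{\left(1 \right)}\right) + B{\left(F{\left(-9,-14 \right)},113 \right)}} = \sqrt{\left(-1 - 5\right)^{2} \left(26 + \frac{3 + 1}{1}\right) - \frac{81}{2}} = \sqrt{\left(-6\right)^{2} \left(26 + 1 \cdot 4\right) - \frac{81}{2}} = \sqrt{36 \left(26 + 4\right) - \frac{81}{2}} = \sqrt{36 \cdot 30 - \frac{81}{2}} = \sqrt{1080 - \frac{81}{2}} = \sqrt{\frac{2079}{2}} = \frac{3 \sqrt{462}}{2}$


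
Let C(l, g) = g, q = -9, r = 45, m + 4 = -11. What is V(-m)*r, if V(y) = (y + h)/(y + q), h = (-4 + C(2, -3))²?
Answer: 480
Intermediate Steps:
m = -15 (m = -4 - 11 = -15)
h = 49 (h = (-4 - 3)² = (-7)² = 49)
V(y) = (49 + y)/(-9 + y) (V(y) = (y + 49)/(y - 9) = (49 + y)/(-9 + y))
V(-m)*r = ((49 - 1*(-15))/(-9 - 1*(-15)))*45 = ((49 + 15)/(-9 + 15))*45 = (64/6)*45 = ((⅙)*64)*45 = (32/3)*45 = 480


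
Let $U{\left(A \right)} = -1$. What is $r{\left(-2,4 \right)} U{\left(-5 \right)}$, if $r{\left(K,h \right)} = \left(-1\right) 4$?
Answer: $4$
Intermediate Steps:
$r{\left(K,h \right)} = -4$
$r{\left(-2,4 \right)} U{\left(-5 \right)} = \left(-4\right) \left(-1\right) = 4$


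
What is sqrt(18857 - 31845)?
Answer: 2*I*sqrt(3247) ≈ 113.96*I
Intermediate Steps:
sqrt(18857 - 31845) = sqrt(-12988) = 2*I*sqrt(3247)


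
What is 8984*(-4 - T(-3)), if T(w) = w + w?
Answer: 17968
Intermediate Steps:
T(w) = 2*w
8984*(-4 - T(-3)) = 8984*(-4 - 2*(-3)) = 8984*(-4 - 1*(-6)) = 8984*(-4 + 6) = 8984*2 = 17968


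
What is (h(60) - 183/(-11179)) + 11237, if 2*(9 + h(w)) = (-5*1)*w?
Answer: 123841145/11179 ≈ 11078.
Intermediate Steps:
h(w) = -9 - 5*w/2 (h(w) = -9 + ((-5*1)*w)/2 = -9 + (-5*w)/2 = -9 - 5*w/2)
(h(60) - 183/(-11179)) + 11237 = ((-9 - 5/2*60) - 183/(-11179)) + 11237 = ((-9 - 150) - 183*(-1/11179)) + 11237 = (-159 + 183/11179) + 11237 = -1777278/11179 + 11237 = 123841145/11179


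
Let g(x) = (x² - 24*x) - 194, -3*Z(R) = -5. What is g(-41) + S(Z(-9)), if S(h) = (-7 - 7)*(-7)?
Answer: 2569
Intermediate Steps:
Z(R) = 5/3 (Z(R) = -⅓*(-5) = 5/3)
S(h) = 98 (S(h) = -14*(-7) = 98)
g(x) = -194 + x² - 24*x
g(-41) + S(Z(-9)) = (-194 + (-41)² - 24*(-41)) + 98 = (-194 + 1681 + 984) + 98 = 2471 + 98 = 2569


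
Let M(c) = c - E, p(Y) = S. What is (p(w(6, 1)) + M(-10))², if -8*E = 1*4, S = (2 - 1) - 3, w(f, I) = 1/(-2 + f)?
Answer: 529/4 ≈ 132.25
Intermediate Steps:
S = -2 (S = 1 - 3 = -2)
E = -½ (E = -4/8 = -⅛*4 = -½ ≈ -0.50000)
p(Y) = -2
M(c) = ½ + c (M(c) = c - 1*(-½) = c + ½ = ½ + c)
(p(w(6, 1)) + M(-10))² = (-2 + (½ - 10))² = (-2 - 19/2)² = (-23/2)² = 529/4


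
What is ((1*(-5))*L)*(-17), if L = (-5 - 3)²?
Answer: 5440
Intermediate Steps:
L = 64 (L = (-8)² = 64)
((1*(-5))*L)*(-17) = ((1*(-5))*64)*(-17) = -5*64*(-17) = -320*(-17) = 5440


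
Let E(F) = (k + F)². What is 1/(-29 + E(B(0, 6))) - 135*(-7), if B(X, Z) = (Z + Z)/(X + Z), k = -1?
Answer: 26459/28 ≈ 944.96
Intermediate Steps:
B(X, Z) = 2*Z/(X + Z) (B(X, Z) = (2*Z)/(X + Z) = 2*Z/(X + Z))
E(F) = (-1 + F)²
1/(-29 + E(B(0, 6))) - 135*(-7) = 1/(-29 + (-1 + 2*6/(0 + 6))²) - 135*(-7) = 1/(-29 + (-1 + 2*6/6)²) + 945 = 1/(-29 + (-1 + 2*6*(⅙))²) + 945 = 1/(-29 + (-1 + 2)²) + 945 = 1/(-29 + 1²) + 945 = 1/(-29 + 1) + 945 = 1/(-28) + 945 = -1/28 + 945 = 26459/28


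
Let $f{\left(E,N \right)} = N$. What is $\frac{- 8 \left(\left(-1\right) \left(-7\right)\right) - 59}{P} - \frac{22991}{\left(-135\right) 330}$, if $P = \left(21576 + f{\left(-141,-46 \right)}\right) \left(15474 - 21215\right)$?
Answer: $\frac{142088923984}{275327308575} \approx 0.51607$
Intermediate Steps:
$P = -123603730$ ($P = \left(21576 - 46\right) \left(15474 - 21215\right) = 21530 \left(-5741\right) = -123603730$)
$\frac{- 8 \left(\left(-1\right) \left(-7\right)\right) - 59}{P} - \frac{22991}{\left(-135\right) 330} = \frac{- 8 \left(\left(-1\right) \left(-7\right)\right) - 59}{-123603730} - \frac{22991}{\left(-135\right) 330} = \left(\left(-8\right) 7 - 59\right) \left(- \frac{1}{123603730}\right) - \frac{22991}{-44550} = \left(-56 - 59\right) \left(- \frac{1}{123603730}\right) - - \frac{22991}{44550} = \left(-115\right) \left(- \frac{1}{123603730}\right) + \frac{22991}{44550} = \frac{23}{24720746} + \frac{22991}{44550} = \frac{142088923984}{275327308575}$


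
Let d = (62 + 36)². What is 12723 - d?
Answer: 3119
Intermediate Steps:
d = 9604 (d = 98² = 9604)
12723 - d = 12723 - 1*9604 = 12723 - 9604 = 3119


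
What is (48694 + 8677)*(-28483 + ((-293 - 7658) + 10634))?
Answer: -1480171800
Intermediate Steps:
(48694 + 8677)*(-28483 + ((-293 - 7658) + 10634)) = 57371*(-28483 + (-7951 + 10634)) = 57371*(-28483 + 2683) = 57371*(-25800) = -1480171800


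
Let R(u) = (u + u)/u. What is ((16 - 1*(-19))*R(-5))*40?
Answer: 2800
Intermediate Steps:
R(u) = 2 (R(u) = (2*u)/u = 2)
((16 - 1*(-19))*R(-5))*40 = ((16 - 1*(-19))*2)*40 = ((16 + 19)*2)*40 = (35*2)*40 = 70*40 = 2800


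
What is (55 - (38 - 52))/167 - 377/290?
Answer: -1481/1670 ≈ -0.88683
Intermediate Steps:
(55 - (38 - 52))/167 - 377/290 = (55 - 1*(-14))*(1/167) - 377*1/290 = (55 + 14)*(1/167) - 13/10 = 69*(1/167) - 13/10 = 69/167 - 13/10 = -1481/1670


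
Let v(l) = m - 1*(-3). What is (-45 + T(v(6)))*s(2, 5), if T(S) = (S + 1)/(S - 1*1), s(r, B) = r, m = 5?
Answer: -612/7 ≈ -87.429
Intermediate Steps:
v(l) = 8 (v(l) = 5 - 1*(-3) = 5 + 3 = 8)
T(S) = (1 + S)/(-1 + S) (T(S) = (1 + S)/(S - 1) = (1 + S)/(-1 + S))
(-45 + T(v(6)))*s(2, 5) = (-45 + (1 + 8)/(-1 + 8))*2 = (-45 + 9/7)*2 = -306/7*2 = -612/7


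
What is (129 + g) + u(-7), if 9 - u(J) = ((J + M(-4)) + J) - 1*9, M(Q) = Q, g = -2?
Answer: 163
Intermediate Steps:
u(J) = 22 - 2*J (u(J) = 9 - (((J - 4) + J) - 1*9) = 9 - (((-4 + J) + J) - 9) = 9 - ((-4 + 2*J) - 9) = 9 - (-13 + 2*J) = 9 + (13 - 2*J) = 22 - 2*J)
(129 + g) + u(-7) = (129 - 2) + (22 - 2*(-7)) = 127 + (22 + 14) = 127 + 36 = 163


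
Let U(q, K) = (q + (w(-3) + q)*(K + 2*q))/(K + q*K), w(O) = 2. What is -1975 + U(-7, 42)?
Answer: -23693/12 ≈ -1974.4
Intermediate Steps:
U(q, K) = (q + (2 + q)*(K + 2*q))/(K + K*q) (U(q, K) = (q + (2 + q)*(K + 2*q))/(K + q*K) = (q + (2 + q)*(K + 2*q))/(K + K*q))
-1975 + U(-7, 42) = -1975 + (2*42 + 2*(-7)² + 5*(-7) + 42*(-7))/(42*(1 - 7)) = -1975 + (1/42)*(84 + 2*49 - 35 - 294)/(-6) = -1975 + (1/42)*(-⅙)*(84 + 98 - 35 - 294) = -1975 + (1/42)*(-⅙)*(-147) = -1975 + 7/12 = -23693/12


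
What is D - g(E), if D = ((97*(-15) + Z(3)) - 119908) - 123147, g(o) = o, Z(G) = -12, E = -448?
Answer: -244074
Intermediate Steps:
D = -244522 (D = ((97*(-15) - 12) - 119908) - 123147 = ((-1455 - 12) - 119908) - 123147 = (-1467 - 119908) - 123147 = -121375 - 123147 = -244522)
D - g(E) = -244522 - 1*(-448) = -244522 + 448 = -244074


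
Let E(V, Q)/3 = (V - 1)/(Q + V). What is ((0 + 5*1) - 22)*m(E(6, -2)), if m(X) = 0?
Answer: 0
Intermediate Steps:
E(V, Q) = 3*(-1 + V)/(Q + V) (E(V, Q) = 3*((V - 1)/(Q + V)) = 3*((-1 + V)/(Q + V)) = 3*(-1 + V)/(Q + V))
((0 + 5*1) - 22)*m(E(6, -2)) = ((0 + 5*1) - 22)*0 = ((0 + 5) - 22)*0 = (5 - 22)*0 = -17*0 = 0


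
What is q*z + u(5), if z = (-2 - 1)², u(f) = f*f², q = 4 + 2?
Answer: 179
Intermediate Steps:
q = 6
u(f) = f³
z = 9 (z = (-3)² = 9)
q*z + u(5) = 6*9 + 5³ = 54 + 125 = 179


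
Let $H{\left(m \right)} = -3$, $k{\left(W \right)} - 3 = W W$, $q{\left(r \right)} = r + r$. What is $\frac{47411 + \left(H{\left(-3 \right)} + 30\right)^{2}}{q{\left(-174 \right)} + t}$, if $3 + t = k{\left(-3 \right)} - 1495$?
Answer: $- \frac{24070}{917} \approx -26.249$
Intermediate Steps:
$q{\left(r \right)} = 2 r$
$k{\left(W \right)} = 3 + W^{2}$ ($k{\left(W \right)} = 3 + W W = 3 + W^{2}$)
$t = -1486$ ($t = -3 + \left(\left(3 + \left(-3\right)^{2}\right) - 1495\right) = -3 + \left(\left(3 + 9\right) - 1495\right) = -3 + \left(12 - 1495\right) = -3 - 1483 = -1486$)
$\frac{47411 + \left(H{\left(-3 \right)} + 30\right)^{2}}{q{\left(-174 \right)} + t} = \frac{47411 + \left(-3 + 30\right)^{2}}{2 \left(-174\right) - 1486} = \frac{47411 + 27^{2}}{-348 - 1486} = \frac{47411 + 729}{-1834} = 48140 \left(- \frac{1}{1834}\right) = - \frac{24070}{917}$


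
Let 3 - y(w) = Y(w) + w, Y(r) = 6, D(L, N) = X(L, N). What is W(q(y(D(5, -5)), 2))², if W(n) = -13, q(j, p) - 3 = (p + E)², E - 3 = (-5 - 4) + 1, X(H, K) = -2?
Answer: 169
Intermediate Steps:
D(L, N) = -2
E = -5 (E = 3 + ((-5 - 4) + 1) = 3 + (-9 + 1) = 3 - 8 = -5)
y(w) = -3 - w (y(w) = 3 - (6 + w) = 3 + (-6 - w) = -3 - w)
q(j, p) = 3 + (-5 + p)² (q(j, p) = 3 + (p - 5)² = 3 + (-5 + p)²)
W(q(y(D(5, -5)), 2))² = (-13)² = 169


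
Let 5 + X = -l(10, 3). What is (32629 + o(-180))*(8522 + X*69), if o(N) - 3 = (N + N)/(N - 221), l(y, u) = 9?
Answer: 98876244352/401 ≈ 2.4657e+8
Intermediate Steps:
o(N) = 3 + 2*N/(-221 + N) (o(N) = 3 + (N + N)/(N - 221) = 3 + (2*N)/(-221 + N) = 3 + 2*N/(-221 + N))
X = -14 (X = -5 - 1*9 = -5 - 9 = -14)
(32629 + o(-180))*(8522 + X*69) = (32629 + (-663 + 5*(-180))/(-221 - 180))*(8522 - 14*69) = (32629 + (-663 - 900)/(-401))*(8522 - 966) = (32629 - 1/401*(-1563))*7556 = (32629 + 1563/401)*7556 = (13085792/401)*7556 = 98876244352/401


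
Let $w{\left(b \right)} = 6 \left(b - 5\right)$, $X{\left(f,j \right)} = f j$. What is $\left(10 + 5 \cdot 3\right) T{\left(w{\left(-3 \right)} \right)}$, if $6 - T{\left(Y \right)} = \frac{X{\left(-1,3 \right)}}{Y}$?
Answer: $\frac{2375}{16} \approx 148.44$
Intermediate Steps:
$w{\left(b \right)} = -30 + 6 b$ ($w{\left(b \right)} = 6 \left(-5 + b\right) = -30 + 6 b$)
$T{\left(Y \right)} = 6 + \frac{3}{Y}$ ($T{\left(Y \right)} = 6 - \frac{\left(-1\right) 3}{Y} = 6 - - \frac{3}{Y} = 6 + \frac{3}{Y}$)
$\left(10 + 5 \cdot 3\right) T{\left(w{\left(-3 \right)} \right)} = \left(10 + 5 \cdot 3\right) \left(6 + \frac{3}{-30 + 6 \left(-3\right)}\right) = \left(10 + 15\right) \left(6 + \frac{3}{-30 - 18}\right) = 25 \left(6 + \frac{3}{-48}\right) = 25 \left(6 + 3 \left(- \frac{1}{48}\right)\right) = 25 \left(6 - \frac{1}{16}\right) = 25 \cdot \frac{95}{16} = \frac{2375}{16}$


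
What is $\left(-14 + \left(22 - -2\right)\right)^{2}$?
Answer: $100$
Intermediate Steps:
$\left(-14 + \left(22 - -2\right)\right)^{2} = \left(-14 + \left(22 + 2\right)\right)^{2} = \left(-14 + 24\right)^{2} = 10^{2} = 100$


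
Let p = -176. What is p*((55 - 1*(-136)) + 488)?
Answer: -119504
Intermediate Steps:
p*((55 - 1*(-136)) + 488) = -176*((55 - 1*(-136)) + 488) = -176*((55 + 136) + 488) = -176*(191 + 488) = -176*679 = -119504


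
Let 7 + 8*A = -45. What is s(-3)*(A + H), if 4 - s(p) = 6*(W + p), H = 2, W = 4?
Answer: 9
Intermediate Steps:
A = -13/2 (A = -7/8 + (⅛)*(-45) = -7/8 - 45/8 = -13/2 ≈ -6.5000)
s(p) = -20 - 6*p (s(p) = 4 - 6*(4 + p) = 4 - (24 + 6*p) = 4 + (-24 - 6*p) = -20 - 6*p)
s(-3)*(A + H) = (-20 - 6*(-3))*(-13/2 + 2) = (-20 + 18)*(-9/2) = -2*(-9/2) = 9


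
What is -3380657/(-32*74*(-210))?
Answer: -482951/71040 ≈ -6.7983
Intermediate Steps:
-3380657/(-32*74*(-210)) = -3380657/((-2368*(-210))) = -3380657/497280 = -3380657*1/497280 = -482951/71040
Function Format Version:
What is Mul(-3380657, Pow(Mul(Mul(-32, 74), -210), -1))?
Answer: Rational(-482951, 71040) ≈ -6.7983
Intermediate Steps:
Mul(-3380657, Pow(Mul(Mul(-32, 74), -210), -1)) = Mul(-3380657, Pow(Mul(-2368, -210), -1)) = Mul(-3380657, Pow(497280, -1)) = Mul(-3380657, Rational(1, 497280)) = Rational(-482951, 71040)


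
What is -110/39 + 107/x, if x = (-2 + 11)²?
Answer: -1579/1053 ≈ -1.4995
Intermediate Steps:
x = 81 (x = 9² = 81)
-110/39 + 107/x = -110/39 + 107/81 = -1579/1053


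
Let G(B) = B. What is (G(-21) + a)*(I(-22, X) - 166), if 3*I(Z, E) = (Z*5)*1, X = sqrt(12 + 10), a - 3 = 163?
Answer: -88160/3 ≈ -29387.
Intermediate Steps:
a = 166 (a = 3 + 163 = 166)
X = sqrt(22) ≈ 4.6904
I(Z, E) = 5*Z/3 (I(Z, E) = ((Z*5)*1)/3 = ((5*Z)*1)/3 = (5*Z)/3 = 5*Z/3)
(G(-21) + a)*(I(-22, X) - 166) = (-21 + 166)*((5/3)*(-22) - 166) = 145*(-110/3 - 166) = 145*(-608/3) = -88160/3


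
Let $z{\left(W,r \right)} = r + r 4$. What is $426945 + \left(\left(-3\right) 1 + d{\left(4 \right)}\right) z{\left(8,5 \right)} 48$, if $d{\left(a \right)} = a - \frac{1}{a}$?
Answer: $427845$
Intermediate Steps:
$z{\left(W,r \right)} = 5 r$ ($z{\left(W,r \right)} = r + 4 r = 5 r$)
$426945 + \left(\left(-3\right) 1 + d{\left(4 \right)}\right) z{\left(8,5 \right)} 48 = 426945 + \left(\left(-3\right) 1 + \left(4 - \frac{1}{4}\right)\right) 5 \cdot 5 \cdot 48 = 426945 + \left(-3 + \left(4 - \frac{1}{4}\right)\right) 25 \cdot 48 = 426945 + \left(-3 + \frac{15}{4}\right) 25 \cdot 48 = 426945 + \frac{3}{4} \cdot 25 \cdot 48 = 426945 + \frac{75}{4} \cdot 48 = 426945 + 900 = 427845$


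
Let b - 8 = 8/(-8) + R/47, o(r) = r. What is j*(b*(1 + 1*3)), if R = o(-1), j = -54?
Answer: -70848/47 ≈ -1507.4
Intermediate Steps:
R = -1
b = 328/47 (b = 8 + (8/(-8) - 1/47) = 8 + (8*(-⅛) - 1*1/47) = 8 + (-1 - 1/47) = 8 - 48/47 = 328/47 ≈ 6.9787)
j*(b*(1 + 1*3)) = -17712*(1 + 1*3)/47 = -17712*(1 + 3)/47 = -17712*4/47 = -54*1312/47 = -70848/47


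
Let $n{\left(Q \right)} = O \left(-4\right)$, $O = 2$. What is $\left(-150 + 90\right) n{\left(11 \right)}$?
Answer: $480$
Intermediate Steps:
$n{\left(Q \right)} = -8$ ($n{\left(Q \right)} = 2 \left(-4\right) = -8$)
$\left(-150 + 90\right) n{\left(11 \right)} = \left(-150 + 90\right) \left(-8\right) = \left(-60\right) \left(-8\right) = 480$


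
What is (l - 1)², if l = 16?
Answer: 225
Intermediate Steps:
(l - 1)² = (16 - 1)² = 15² = 225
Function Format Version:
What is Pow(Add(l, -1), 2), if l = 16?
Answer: 225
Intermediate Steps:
Pow(Add(l, -1), 2) = Pow(Add(16, -1), 2) = Pow(15, 2) = 225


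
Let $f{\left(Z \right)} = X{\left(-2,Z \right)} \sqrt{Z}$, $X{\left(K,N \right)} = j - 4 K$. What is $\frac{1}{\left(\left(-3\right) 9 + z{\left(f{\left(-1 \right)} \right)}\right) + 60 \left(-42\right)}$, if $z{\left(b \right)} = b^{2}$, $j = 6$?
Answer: $- \frac{1}{2743} \approx -0.00036456$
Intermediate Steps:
$X{\left(K,N \right)} = 6 - 4 K$
$f{\left(Z \right)} = 14 \sqrt{Z}$ ($f{\left(Z \right)} = \left(6 - -8\right) \sqrt{Z} = \left(6 + 8\right) \sqrt{Z} = 14 \sqrt{Z}$)
$\frac{1}{\left(\left(-3\right) 9 + z{\left(f{\left(-1 \right)} \right)}\right) + 60 \left(-42\right)} = \frac{1}{\left(\left(-3\right) 9 + \left(14 \sqrt{-1}\right)^{2}\right) + 60 \left(-42\right)} = \frac{1}{\left(-27 + \left(14 i\right)^{2}\right) - 2520} = \frac{1}{\left(-27 - 196\right) - 2520} = \frac{1}{-223 - 2520} = \frac{1}{-2743} = - \frac{1}{2743}$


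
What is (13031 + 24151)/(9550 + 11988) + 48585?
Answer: 523230456/10769 ≈ 48587.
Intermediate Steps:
(13031 + 24151)/(9550 + 11988) + 48585 = 37182/21538 + 48585 = 37182*(1/21538) + 48585 = 18591/10769 + 48585 = 523230456/10769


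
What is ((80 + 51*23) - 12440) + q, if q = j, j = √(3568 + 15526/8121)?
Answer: -11187 + √235437973734/8121 ≈ -11127.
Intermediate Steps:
j = √235437973734/8121 (j = √(3568 + 15526*(1/8121)) = √(3568 + 15526/8121) = √(28991254/8121) = √235437973734/8121 ≈ 59.749)
q = √235437973734/8121 ≈ 59.749
((80 + 51*23) - 12440) + q = ((80 + 51*23) - 12440) + √235437973734/8121 = ((80 + 1173) - 12440) + √235437973734/8121 = (1253 - 12440) + √235437973734/8121 = -11187 + √235437973734/8121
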